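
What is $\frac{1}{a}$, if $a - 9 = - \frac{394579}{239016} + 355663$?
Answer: $\frac{239016}{85010904173} \approx 2.8116 \cdot 10^{-6}$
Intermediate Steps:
$a = \frac{85010904173}{239016}$ ($a = 9 + \left(- \frac{394579}{239016} + 355663\right) = 9 + \frac{85008753029}{239016} = \frac{85010904173}{239016} \approx 3.5567 \cdot 10^{5}$)
$\frac{1}{a} = \frac{1}{\frac{85010904173}{239016}} = \frac{239016}{85010904173}$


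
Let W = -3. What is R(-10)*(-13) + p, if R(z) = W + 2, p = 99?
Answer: 112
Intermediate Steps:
R(z) = -1 (R(z) = -3 + 2 = -1)
R(-10)*(-13) + p = -1*(-13) + 99 = 13 + 99 = 112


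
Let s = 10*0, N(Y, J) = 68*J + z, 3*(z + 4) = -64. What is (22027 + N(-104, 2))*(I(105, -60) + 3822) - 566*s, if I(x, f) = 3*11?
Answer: 85340705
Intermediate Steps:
z = -76/3 (z = -4 + (⅓)*(-64) = -4 - 64/3 = -76/3 ≈ -25.333)
I(x, f) = 33
N(Y, J) = -76/3 + 68*J (N(Y, J) = 68*J - 76/3 = -76/3 + 68*J)
s = 0
(22027 + N(-104, 2))*(I(105, -60) + 3822) - 566*s = (22027 + (-76/3 + 68*2))*(33 + 3822) - 566*0 = (22027 + (-76/3 + 136))*3855 + 0 = (22027 + 332/3)*3855 + 0 = (66413/3)*3855 + 0 = 85340705 + 0 = 85340705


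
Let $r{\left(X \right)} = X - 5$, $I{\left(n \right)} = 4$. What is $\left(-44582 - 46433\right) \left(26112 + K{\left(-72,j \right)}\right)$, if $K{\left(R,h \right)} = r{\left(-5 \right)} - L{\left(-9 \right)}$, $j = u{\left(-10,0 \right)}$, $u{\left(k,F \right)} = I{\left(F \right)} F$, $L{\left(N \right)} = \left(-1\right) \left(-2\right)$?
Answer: $-2375491500$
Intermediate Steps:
$L{\left(N \right)} = 2$
$r{\left(X \right)} = -5 + X$ ($r{\left(X \right)} = X - 5 = -5 + X$)
$u{\left(k,F \right)} = 4 F$
$j = 0$ ($j = 4 \cdot 0 = 0$)
$K{\left(R,h \right)} = -12$ ($K{\left(R,h \right)} = \left(-5 - 5\right) - 2 = -10 - 2 = -12$)
$\left(-44582 - 46433\right) \left(26112 + K{\left(-72,j \right)}\right) = \left(-44582 - 46433\right) \left(26112 - 12\right) = \left(-91015\right) 26100 = -2375491500$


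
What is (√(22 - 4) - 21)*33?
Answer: -693 + 99*√2 ≈ -552.99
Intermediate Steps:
(√(22 - 4) - 21)*33 = (√18 - 21)*33 = (3*√2 - 21)*33 = (-21 + 3*√2)*33 = -693 + 99*√2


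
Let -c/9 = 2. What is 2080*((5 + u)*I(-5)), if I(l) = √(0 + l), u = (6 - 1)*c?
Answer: -176800*I*√5 ≈ -3.9534e+5*I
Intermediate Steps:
c = -18 (c = -9*2 = -18)
u = -90 (u = (6 - 1)*(-18) = 5*(-18) = -90)
I(l) = √l
2080*((5 + u)*I(-5)) = 2080*((5 - 90)*√(-5)) = 2080*(-85*I*√5) = -176800*I*√5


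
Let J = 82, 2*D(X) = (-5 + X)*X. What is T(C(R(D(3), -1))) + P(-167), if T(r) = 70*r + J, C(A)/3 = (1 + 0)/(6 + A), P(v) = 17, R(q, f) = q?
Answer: 169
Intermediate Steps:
D(X) = X*(-5 + X)/2 (D(X) = ((-5 + X)*X)/2 = (X*(-5 + X))/2 = X*(-5 + X)/2)
C(A) = 3/(6 + A) (C(A) = 3*((1 + 0)/(6 + A)) = 3*(1/(6 + A)) = 3/(6 + A))
T(r) = 82 + 70*r (T(r) = 70*r + 82 = 82 + 70*r)
T(C(R(D(3), -1))) + P(-167) = (82 + 70*(3/(6 + (½)*3*(-5 + 3)))) + 17 = (82 + 70*(3/(6 + (½)*3*(-2)))) + 17 = (82 + 70*(3/(6 - 3))) + 17 = (82 + 70*(3/3)) + 17 = (82 + 70*(3*(⅓))) + 17 = (82 + 70*1) + 17 = (82 + 70) + 17 = 152 + 17 = 169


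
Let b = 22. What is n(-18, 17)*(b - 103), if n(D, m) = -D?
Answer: -1458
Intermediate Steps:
n(-18, 17)*(b - 103) = (-1*(-18))*(22 - 103) = 18*(-81) = -1458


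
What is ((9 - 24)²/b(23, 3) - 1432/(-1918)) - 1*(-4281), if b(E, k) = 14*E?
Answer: 188915795/44114 ≈ 4282.4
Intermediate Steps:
((9 - 24)²/b(23, 3) - 1432/(-1918)) - 1*(-4281) = ((9 - 24)²/((14*23)) - 1432/(-1918)) - 1*(-4281) = ((-15)²/322 - 1432*(-1/1918)) + 4281 = (225*(1/322) + 716/959) + 4281 = (225/322 + 716/959) + 4281 = 63761/44114 + 4281 = 188915795/44114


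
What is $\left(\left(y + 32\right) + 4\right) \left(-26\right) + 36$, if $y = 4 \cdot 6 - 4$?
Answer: $-1420$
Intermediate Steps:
$y = 20$ ($y = 24 - 4 = 20$)
$\left(\left(y + 32\right) + 4\right) \left(-26\right) + 36 = \left(\left(20 + 32\right) + 4\right) \left(-26\right) + 36 = \left(52 + 4\right) \left(-26\right) + 36 = 56 \left(-26\right) + 36 = -1456 + 36 = -1420$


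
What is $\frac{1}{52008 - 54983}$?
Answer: $- \frac{1}{2975} \approx -0.00033613$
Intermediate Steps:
$\frac{1}{52008 - 54983} = \frac{1}{-2975} = - \frac{1}{2975}$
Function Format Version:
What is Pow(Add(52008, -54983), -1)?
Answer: Rational(-1, 2975) ≈ -0.00033613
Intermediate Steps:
Pow(Add(52008, -54983), -1) = Pow(-2975, -1) = Rational(-1, 2975)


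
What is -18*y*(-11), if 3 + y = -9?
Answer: -2376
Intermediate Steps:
y = -12 (y = -3 - 9 = -12)
-18*y*(-11) = -18*(-12)*(-11) = 216*(-11) = -2376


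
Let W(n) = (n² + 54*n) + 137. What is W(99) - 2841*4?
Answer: 3920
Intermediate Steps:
W(n) = 137 + n² + 54*n
W(99) - 2841*4 = (137 + 99² + 54*99) - 2841*4 = (137 + 9801 + 5346) - 1*11364 = 15284 - 11364 = 3920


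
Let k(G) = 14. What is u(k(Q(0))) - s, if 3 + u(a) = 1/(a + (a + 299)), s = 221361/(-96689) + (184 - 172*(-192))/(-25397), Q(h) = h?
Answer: 4420294627/7366831599 ≈ 0.60003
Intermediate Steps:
s = -8832753629/2455610533 (s = 221361*(-1/96689) + (184 + 33024)*(-1/25397) = -221361/96689 + 33208*(-1/25397) = -221361/96689 - 33208/25397 = -8832753629/2455610533 ≈ -3.5970)
u(a) = -3 + 1/(299 + 2*a) (u(a) = -3 + 1/(a + (a + 299)) = -3 + 1/(a + (299 + a)) = -3 + 1/(299 + 2*a))
u(k(Q(0))) - s = 2*(-448 - 3*14)/(299 + 2*14) - 1*(-8832753629/2455610533) = 2*(-448 - 42)/(299 + 28) + 8832753629/2455610533 = 2*(-490)/327 + 8832753629/2455610533 = 2*(1/327)*(-490) + 8832753629/2455610533 = -980/327 + 8832753629/2455610533 = 4420294627/7366831599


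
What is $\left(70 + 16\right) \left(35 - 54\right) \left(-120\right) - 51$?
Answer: $196029$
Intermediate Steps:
$\left(70 + 16\right) \left(35 - 54\right) \left(-120\right) - 51 = 86 \left(-19\right) \left(-120\right) - 51 = \left(-1634\right) \left(-120\right) - 51 = 196080 - 51 = 196029$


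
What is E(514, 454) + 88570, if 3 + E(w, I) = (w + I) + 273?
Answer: 89808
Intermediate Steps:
E(w, I) = 270 + I + w (E(w, I) = -3 + ((w + I) + 273) = -3 + ((I + w) + 273) = -3 + (273 + I + w) = 270 + I + w)
E(514, 454) + 88570 = (270 + 454 + 514) + 88570 = 1238 + 88570 = 89808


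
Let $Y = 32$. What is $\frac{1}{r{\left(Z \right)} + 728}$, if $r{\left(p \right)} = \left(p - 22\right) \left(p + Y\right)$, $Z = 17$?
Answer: $\frac{1}{483} \approx 0.0020704$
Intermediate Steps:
$r{\left(p \right)} = \left(-22 + p\right) \left(32 + p\right)$ ($r{\left(p \right)} = \left(p - 22\right) \left(p + 32\right) = \left(-22 + p\right) \left(32 + p\right)$)
$\frac{1}{r{\left(Z \right)} + 728} = \frac{1}{\left(-704 + 17^{2} + 10 \cdot 17\right) + 728} = \frac{1}{\left(-704 + 289 + 170\right) + 728} = \frac{1}{-245 + 728} = \frac{1}{483}$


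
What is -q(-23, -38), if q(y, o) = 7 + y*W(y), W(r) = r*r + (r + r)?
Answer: 11102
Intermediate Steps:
W(r) = r² + 2*r
q(y, o) = 7 + y²*(2 + y) (q(y, o) = 7 + y*(y*(2 + y)) = 7 + y²*(2 + y))
-q(-23, -38) = -(7 + (-23)²*(2 - 23)) = -(7 + 529*(-21)) = -(7 - 11109) = -1*(-11102) = 11102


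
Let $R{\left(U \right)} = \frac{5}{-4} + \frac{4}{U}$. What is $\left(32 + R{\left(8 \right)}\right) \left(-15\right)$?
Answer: $- \frac{1875}{4} \approx -468.75$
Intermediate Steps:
$R{\left(U \right)} = - \frac{5}{4} + \frac{4}{U}$ ($R{\left(U \right)} = 5 \left(- \frac{1}{4}\right) + \frac{4}{U} = - \frac{5}{4} + \frac{4}{U}$)
$\left(32 + R{\left(8 \right)}\right) \left(-15\right) = \left(32 - \left(\frac{5}{4} - \frac{4}{8}\right)\right) \left(-15\right) = \left(32 + \left(- \frac{5}{4} + 4 \cdot \frac{1}{8}\right)\right) \left(-15\right) = \left(32 + \left(- \frac{5}{4} + \frac{1}{2}\right)\right) \left(-15\right) = \left(32 - \frac{3}{4}\right) \left(-15\right) = \frac{125}{4} \left(-15\right) = - \frac{1875}{4}$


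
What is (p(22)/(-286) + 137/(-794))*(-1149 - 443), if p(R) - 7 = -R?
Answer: 10854256/56771 ≈ 191.19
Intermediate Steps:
p(R) = 7 - R
(p(22)/(-286) + 137/(-794))*(-1149 - 443) = ((7 - 1*22)/(-286) + 137/(-794))*(-1149 - 443) = ((7 - 22)*(-1/286) + 137*(-1/794))*(-1592) = (-15*(-1/286) - 137/794)*(-1592) = (15/286 - 137/794)*(-1592) = -6818/56771*(-1592) = 10854256/56771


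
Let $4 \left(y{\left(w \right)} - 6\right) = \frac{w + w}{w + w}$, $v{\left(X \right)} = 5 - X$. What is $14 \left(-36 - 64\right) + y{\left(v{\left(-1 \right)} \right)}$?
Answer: $- \frac{5575}{4} \approx -1393.8$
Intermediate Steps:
$y{\left(w \right)} = \frac{25}{4}$ ($y{\left(w \right)} = 6 + \frac{\left(w + w\right) \frac{1}{w + w}}{4} = 6 + \frac{2 w \frac{1}{2 w}}{4} = 6 + \frac{1}{4} \cdot 1 = 6 + \frac{1}{4} = \frac{25}{4}$)
$14 \left(-36 - 64\right) + y{\left(v{\left(-1 \right)} \right)} = 14 \left(-36 - 64\right) + \frac{25}{4} = 14 \left(-100\right) + \frac{25}{4} = -1400 + \frac{25}{4} = - \frac{5575}{4}$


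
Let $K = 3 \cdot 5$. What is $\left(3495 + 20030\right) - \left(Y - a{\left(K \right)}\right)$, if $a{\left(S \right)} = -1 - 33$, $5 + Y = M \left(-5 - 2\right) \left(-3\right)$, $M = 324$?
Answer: $16692$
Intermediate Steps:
$K = 15$
$Y = 6799$ ($Y = -5 + 324 \left(-5 - 2\right) \left(-3\right) = -5 + 324 \left(\left(-7\right) \left(-3\right)\right) = -5 + 324 \cdot 21 = -5 + 6804 = 6799$)
$a{\left(S \right)} = -34$
$\left(3495 + 20030\right) - \left(Y - a{\left(K \right)}\right) = \left(3495 + 20030\right) - 6833 = 23525 - 6833 = 16692$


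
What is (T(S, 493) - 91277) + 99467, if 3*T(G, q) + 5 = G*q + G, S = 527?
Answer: 284903/3 ≈ 94968.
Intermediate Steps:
T(G, q) = -5/3 + G/3 + G*q/3 (T(G, q) = -5/3 + (G*q + G)/3 = -5/3 + (G + G*q)/3 = -5/3 + (G/3 + G*q/3) = -5/3 + G/3 + G*q/3)
(T(S, 493) - 91277) + 99467 = ((-5/3 + (1/3)*527 + (1/3)*527*493) - 91277) + 99467 = ((-5/3 + 527/3 + 259811/3) - 91277) + 99467 = (260333/3 - 91277) + 99467 = -13498/3 + 99467 = 284903/3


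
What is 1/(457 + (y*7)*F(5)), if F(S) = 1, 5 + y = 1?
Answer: 1/429 ≈ 0.0023310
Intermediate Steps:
y = -4 (y = -5 + 1 = -4)
1/(457 + (y*7)*F(5)) = 1/(457 - 4*7*1) = 1/(457 - 28*1) = 1/(457 - 28) = 1/429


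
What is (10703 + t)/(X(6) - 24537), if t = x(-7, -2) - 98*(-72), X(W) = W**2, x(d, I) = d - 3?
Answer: -17749/24501 ≈ -0.72442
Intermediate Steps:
x(d, I) = -3 + d
t = 7046 (t = (-3 - 7) - 98*(-72) = -10 + 7056 = 7046)
(10703 + t)/(X(6) - 24537) = (10703 + 7046)/(6**2 - 24537) = 17749/(36 - 24537) = 17749/(-24501) = 17749*(-1/24501) = -17749/24501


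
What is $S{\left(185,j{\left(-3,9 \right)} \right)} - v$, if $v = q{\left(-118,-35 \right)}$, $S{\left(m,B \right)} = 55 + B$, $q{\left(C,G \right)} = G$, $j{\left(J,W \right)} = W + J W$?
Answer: $72$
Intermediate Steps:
$v = -35$
$S{\left(185,j{\left(-3,9 \right)} \right)} - v = \left(55 + 9 \left(1 - 3\right)\right) - -35 = \left(55 + 9 \left(-2\right)\right) + 35 = \left(55 - 18\right) + 35 = 37 + 35 = 72$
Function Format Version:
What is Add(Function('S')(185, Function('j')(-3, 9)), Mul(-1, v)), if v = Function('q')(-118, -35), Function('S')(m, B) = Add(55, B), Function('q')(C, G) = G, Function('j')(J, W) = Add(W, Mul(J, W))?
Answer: 72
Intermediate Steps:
v = -35
Add(Function('S')(185, Function('j')(-3, 9)), Mul(-1, v)) = Add(Add(55, Mul(9, Add(1, -3))), Mul(-1, -35)) = Add(Add(55, Mul(9, -2)), 35) = Add(Add(55, -18), 35) = Add(37, 35) = 72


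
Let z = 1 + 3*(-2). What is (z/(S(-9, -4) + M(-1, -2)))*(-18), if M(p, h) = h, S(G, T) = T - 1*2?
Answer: -45/4 ≈ -11.250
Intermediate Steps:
S(G, T) = -2 + T (S(G, T) = T - 2 = -2 + T)
z = -5 (z = 1 - 6 = -5)
(z/(S(-9, -4) + M(-1, -2)))*(-18) = -5/((-2 - 4) - 2)*(-18) = -5/(-6 - 2)*(-18) = -5/(-8)*(-18) = -5*(-1/8)*(-18) = (5/8)*(-18) = -45/4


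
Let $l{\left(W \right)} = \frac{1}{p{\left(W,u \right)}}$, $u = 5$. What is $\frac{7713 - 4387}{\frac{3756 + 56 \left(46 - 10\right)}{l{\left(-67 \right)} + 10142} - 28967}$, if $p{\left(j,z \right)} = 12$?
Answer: $- \frac{404790830}{3525359471} \approx -0.11482$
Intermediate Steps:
$l{\left(W \right)} = \frac{1}{12}$
$\frac{7713 - 4387}{\frac{3756 + 56 \left(46 - 10\right)}{l{\left(-67 \right)} + 10142} - 28967} = \frac{7713 - 4387}{\frac{3756 + 56 \left(46 - 10\right)}{\frac{1}{12} + 10142} - 28967} = \frac{3326}{\frac{3756 + 56 \cdot 36}{\frac{121705}{12}} - 28967} = \frac{3326}{\left(3756 + 2016\right) \frac{12}{121705} - 28967} = \frac{3326}{5772 \cdot \frac{12}{121705} - 28967} = \frac{3326}{\frac{69264}{121705} - 28967} = \frac{3326}{- \frac{3525359471}{121705}} = 3326 \left(- \frac{121705}{3525359471}\right) = - \frac{404790830}{3525359471}$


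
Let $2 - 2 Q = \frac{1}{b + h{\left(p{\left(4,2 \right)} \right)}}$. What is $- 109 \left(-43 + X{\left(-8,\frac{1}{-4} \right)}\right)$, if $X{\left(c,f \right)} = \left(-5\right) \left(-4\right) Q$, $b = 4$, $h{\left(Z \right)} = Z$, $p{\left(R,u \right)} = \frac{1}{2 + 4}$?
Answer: $\frac{13843}{5} \approx 2768.6$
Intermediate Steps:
$p{\left(R,u \right)} = \frac{1}{6}$
$Q = \frac{22}{25}$ ($Q = 1 - \frac{1}{2 \left(4 + \frac{1}{6}\right)} = 1 - \frac{1}{2 \cdot \frac{25}{6}} = 1 - \frac{3}{25} = \frac{22}{25} \approx 0.88$)
$X{\left(c,f \right)} = \frac{88}{5}$ ($X{\left(c,f \right)} = \left(-5\right) \left(-4\right) \frac{22}{25} = 20 \cdot \frac{22}{25} = \frac{88}{5}$)
$- 109 \left(-43 + X{\left(-8,\frac{1}{-4} \right)}\right) = - 109 \left(-43 + \frac{88}{5}\right) = \left(-109\right) \left(- \frac{127}{5}\right) = \frac{13843}{5}$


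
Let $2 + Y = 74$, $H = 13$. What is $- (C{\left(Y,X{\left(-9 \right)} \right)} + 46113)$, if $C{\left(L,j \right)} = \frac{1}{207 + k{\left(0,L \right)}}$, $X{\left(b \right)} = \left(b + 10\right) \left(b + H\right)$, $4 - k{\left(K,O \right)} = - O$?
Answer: $- \frac{13049980}{283} \approx -46113.0$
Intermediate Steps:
$Y = 72$ ($Y = -2 + 74 = 72$)
$k{\left(K,O \right)} = 4 + O$ ($k{\left(K,O \right)} = 4 - - O = 4 + O$)
$X{\left(b \right)} = \left(10 + b\right) \left(13 + b\right)$ ($X{\left(b \right)} = \left(b + 10\right) \left(b + 13\right) = \left(10 + b\right) \left(13 + b\right)$)
$C{\left(L,j \right)} = \frac{1}{211 + L}$ ($C{\left(L,j \right)} = \frac{1}{207 + \left(4 + L\right)} = \frac{1}{211 + L}$)
$- (C{\left(Y,X{\left(-9 \right)} \right)} + 46113) = - (\frac{1}{211 + 72} + 46113) = - (\frac{1}{283} + 46113) = \left(-1\right) \frac{13049980}{283} = - \frac{13049980}{283}$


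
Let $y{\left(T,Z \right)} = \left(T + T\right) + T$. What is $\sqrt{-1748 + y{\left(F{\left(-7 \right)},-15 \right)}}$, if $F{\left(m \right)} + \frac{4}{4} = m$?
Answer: $2 i \sqrt{443} \approx 42.095 i$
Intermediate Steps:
$F{\left(m \right)} = -1 + m$
$y{\left(T,Z \right)} = 3 T$ ($y{\left(T,Z \right)} = 2 T + T = 3 T$)
$\sqrt{-1748 + y{\left(F{\left(-7 \right)},-15 \right)}} = \sqrt{-1748 + 3 \left(-1 - 7\right)} = \sqrt{-1748 + 3 \left(-8\right)} = \sqrt{-1748 - 24} = \sqrt{-1772} = 2 i \sqrt{443}$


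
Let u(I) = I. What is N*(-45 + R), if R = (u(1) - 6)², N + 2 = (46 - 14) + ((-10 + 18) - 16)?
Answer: -440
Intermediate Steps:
N = 22 (N = -2 + ((46 - 14) + ((-10 + 18) - 16)) = -2 + (32 + (8 - 16)) = -2 + (32 - 8) = -2 + 24 = 22)
R = 25 (R = (1 - 6)² = (-5)² = 25)
N*(-45 + R) = 22*(-45 + 25) = 22*(-20) = -440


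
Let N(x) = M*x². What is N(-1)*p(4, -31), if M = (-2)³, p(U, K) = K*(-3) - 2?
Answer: -728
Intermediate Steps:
p(U, K) = -2 - 3*K (p(U, K) = -3*K - 2 = -2 - 3*K)
M = -8
N(x) = -8*x²
N(-1)*p(4, -31) = (-8*(-1)²)*(-2 - 3*(-31)) = (-8*1)*(-2 + 93) = -8*91 = -728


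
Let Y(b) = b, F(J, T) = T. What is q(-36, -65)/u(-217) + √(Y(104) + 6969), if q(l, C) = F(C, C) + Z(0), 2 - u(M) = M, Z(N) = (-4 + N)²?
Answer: -49/219 + √7073 ≈ 83.877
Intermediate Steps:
u(M) = 2 - M
q(l, C) = 16 + C (q(l, C) = C + (-4 + 0)² = C + (-4)² = C + 16 = 16 + C)
q(-36, -65)/u(-217) + √(Y(104) + 6969) = (16 - 65)/(2 - 1*(-217)) + √(104 + 6969) = -49/(2 + 217) + √7073 = -49/219 + √7073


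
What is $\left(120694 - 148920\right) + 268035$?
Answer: $239809$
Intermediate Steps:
$\left(120694 - 148920\right) + 268035 = -28226 + 268035 = 239809$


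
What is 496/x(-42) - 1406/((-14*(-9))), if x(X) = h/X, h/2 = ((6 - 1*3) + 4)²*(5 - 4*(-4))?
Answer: -9385/441 ≈ -21.281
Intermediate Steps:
h = 2058 (h = 2*(((6 - 1*3) + 4)²*(5 - 4*(-4))) = 2*(((6 - 3) + 4)²*(5 + 16)) = 2*((3 + 4)²*21) = 2*(7²*21) = 2*(49*21) = 2*1029 = 2058)
x(X) = 2058/X
496/x(-42) - 1406/((-14*(-9))) = 496/((2058/(-42))) - 1406/((-14*(-9))) = 496/((2058*(-1/42))) - 1406/126 = 496/(-49) - 1406*1/126 = 496*(-1/49) - 703/63 = -496/49 - 703/63 = -9385/441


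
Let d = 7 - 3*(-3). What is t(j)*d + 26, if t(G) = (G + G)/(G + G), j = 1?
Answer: 42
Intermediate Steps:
d = 16 (d = 7 + 9 = 16)
t(G) = 1 (t(G) = (2*G)/((2*G)) = (2*G)*(1/(2*G)) = 1)
t(j)*d + 26 = 1*16 + 26 = 16 + 26 = 42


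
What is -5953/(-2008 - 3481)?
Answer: 5953/5489 ≈ 1.0845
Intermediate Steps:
-5953/(-2008 - 3481) = -5953/(-5489) = -5953*(-1/5489) = 5953/5489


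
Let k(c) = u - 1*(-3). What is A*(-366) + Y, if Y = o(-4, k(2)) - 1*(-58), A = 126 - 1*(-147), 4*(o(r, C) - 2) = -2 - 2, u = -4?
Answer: -99859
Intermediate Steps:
k(c) = -1 (k(c) = -4 - 1*(-3) = -4 + 3 = -1)
o(r, C) = 1 (o(r, C) = 2 + (-2 - 2)/4 = 2 + (¼)*(-4) = 2 - 1 = 1)
A = 273 (A = 126 + 147 = 273)
Y = 59 (Y = 1 - 1*(-58) = 1 + 58 = 59)
A*(-366) + Y = 273*(-366) + 59 = -99918 + 59 = -99859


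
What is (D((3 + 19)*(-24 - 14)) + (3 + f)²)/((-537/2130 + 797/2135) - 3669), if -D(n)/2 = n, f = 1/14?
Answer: -7136643455/15572115846 ≈ -0.45830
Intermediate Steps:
f = 1/14 ≈ 0.071429
D(n) = -2*n
(D((3 + 19)*(-24 - 14)) + (3 + f)²)/((-537/2130 + 797/2135) - 3669) = (-2*(3 + 19)*(-24 - 14) + (3 + 1/14)²)/((-537/2130 + 797/2135) - 3669) = (-44*(-38) + (43/14)²)/((-537*1/2130 + 797*(1/2135)) - 3669) = (-2*(-836) + 1849/196)/((-179/710 + 797/2135) - 3669) = (1672 + 1849/196)/(36741/303170 - 3669) = 329561/(196*(-1112293989/303170)) = (329561/196)*(-303170/1112293989) = -7136643455/15572115846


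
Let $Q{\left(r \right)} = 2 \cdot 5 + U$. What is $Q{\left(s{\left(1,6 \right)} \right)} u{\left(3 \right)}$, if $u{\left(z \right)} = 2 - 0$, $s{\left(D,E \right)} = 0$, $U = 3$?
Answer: $26$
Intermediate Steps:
$Q{\left(r \right)} = 13$ ($Q{\left(r \right)} = 2 \cdot 5 + 3 = 10 + 3 = 13$)
$u{\left(z \right)} = 2$ ($u{\left(z \right)} = 2 + 0 = 2$)
$Q{\left(s{\left(1,6 \right)} \right)} u{\left(3 \right)} = 13 \cdot 2 = 26$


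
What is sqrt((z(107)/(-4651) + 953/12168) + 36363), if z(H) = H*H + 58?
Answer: sqrt(19141367757153922)/725556 ≈ 190.68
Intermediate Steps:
z(H) = 58 + H**2 (z(H) = H**2 + 58 = 58 + H**2)
sqrt((z(107)/(-4651) + 953/12168) + 36363) = sqrt(((58 + 107**2)/(-4651) + 953/12168) + 36363) = sqrt(((58 + 11449)*(-1/4651) + 953*(1/12168)) + 36363) = sqrt((11507*(-1/4651) + 953/12168) + 36363) = sqrt((-11507/4651 + 953/12168) + 36363) = sqrt(-135584773/56593368 + 36363) = sqrt(2057769055811/56593368) = sqrt(19141367757153922)/725556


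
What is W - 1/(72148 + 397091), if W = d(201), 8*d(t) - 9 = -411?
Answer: -94317043/1876956 ≈ -50.250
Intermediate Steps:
d(t) = -201/4 (d(t) = 9/8 + (⅛)*(-411) = 9/8 - 411/8 = -201/4)
W = -201/4 ≈ -50.250
W - 1/(72148 + 397091) = -201/4 - 1/(72148 + 397091) = -201/4 - 1/469239 = -94317043/1876956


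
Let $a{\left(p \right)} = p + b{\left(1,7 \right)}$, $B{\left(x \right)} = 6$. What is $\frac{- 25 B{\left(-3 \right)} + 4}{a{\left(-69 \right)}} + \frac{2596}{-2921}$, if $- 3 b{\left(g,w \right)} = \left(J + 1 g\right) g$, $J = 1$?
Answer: $\frac{736834}{610489} \approx 1.207$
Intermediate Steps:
$b{\left(g,w \right)} = - \frac{g \left(1 + g\right)}{3}$ ($b{\left(g,w \right)} = - \frac{\left(1 + 1 g\right) g}{3} = - \frac{\left(1 + g\right) g}{3} = - \frac{g \left(1 + g\right)}{3}$)
$a{\left(p \right)} = - \frac{2}{3} + p$ ($a{\left(p \right)} = p - \frac{1 + 1}{3} = p - \frac{1}{3} \cdot 2 = p - \frac{2}{3} = - \frac{2}{3} + p$)
$\frac{- 25 B{\left(-3 \right)} + 4}{a{\left(-69 \right)}} + \frac{2596}{-2921} = \frac{\left(-25\right) 6 + 4}{- \frac{2}{3} - 69} + \frac{2596}{-2921} = \frac{-150 + 4}{- \frac{209}{3}} + 2596 \left(- \frac{1}{2921}\right) = \left(-146\right) \left(- \frac{3}{209}\right) - \frac{2596}{2921} = \frac{438}{209} - \frac{2596}{2921} = \frac{736834}{610489}$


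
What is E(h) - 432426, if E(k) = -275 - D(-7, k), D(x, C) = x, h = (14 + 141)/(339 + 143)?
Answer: -432694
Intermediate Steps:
h = 155/482 ≈ 0.32158
E(k) = -268 (E(k) = -275 - 1*(-7) = -275 + 7 = -268)
E(h) - 432426 = -268 - 432426 = -432694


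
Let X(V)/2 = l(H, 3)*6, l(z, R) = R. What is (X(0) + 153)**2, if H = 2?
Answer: 35721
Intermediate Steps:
X(V) = 36 (X(V) = 2*(3*6) = 2*18 = 36)
(X(0) + 153)**2 = (36 + 153)**2 = 189**2 = 35721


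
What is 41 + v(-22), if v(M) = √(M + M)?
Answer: 41 + 2*I*√11 ≈ 41.0 + 6.6332*I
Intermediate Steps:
v(M) = √2*√M (v(M) = √(2*M) = √2*√M)
41 + v(-22) = 41 + √2*√(-22) = 41 + √2*(I*√22) = 41 + 2*I*√11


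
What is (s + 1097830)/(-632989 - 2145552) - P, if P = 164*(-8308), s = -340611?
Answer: 3785794697773/2778541 ≈ 1.3625e+6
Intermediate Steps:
P = -1362512
(s + 1097830)/(-632989 - 2145552) - P = (-340611 + 1097830)/(-632989 - 2145552) - 1*(-1362512) = 757219/(-2778541) + 1362512 = 757219*(-1/2778541) + 1362512 = -757219/2778541 + 1362512 = 3785794697773/2778541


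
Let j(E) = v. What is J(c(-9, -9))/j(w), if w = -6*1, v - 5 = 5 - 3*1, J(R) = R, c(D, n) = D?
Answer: -9/7 ≈ -1.2857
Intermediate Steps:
v = 7 (v = 5 + (5 - 3*1) = 5 + (5 - 3) = 5 + 2 = 7)
w = -6
j(E) = 7
J(c(-9, -9))/j(w) = -9/7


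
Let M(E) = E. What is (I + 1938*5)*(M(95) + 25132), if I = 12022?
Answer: 547728624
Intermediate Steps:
(I + 1938*5)*(M(95) + 25132) = (12022 + 1938*5)*(95 + 25132) = (12022 + 9690)*25227 = 21712*25227 = 547728624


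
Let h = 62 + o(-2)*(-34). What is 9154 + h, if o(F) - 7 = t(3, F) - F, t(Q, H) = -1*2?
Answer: 8978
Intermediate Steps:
t(Q, H) = -2
o(F) = 5 - F (o(F) = 7 + (-2 - F) = 5 - F)
h = -176 (h = 62 + (5 - 1*(-2))*(-34) = 62 + (5 + 2)*(-34) = 62 + 7*(-34) = 62 - 238 = -176)
9154 + h = 9154 - 176 = 8978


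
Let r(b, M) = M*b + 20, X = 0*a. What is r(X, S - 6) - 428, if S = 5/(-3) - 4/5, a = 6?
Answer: -408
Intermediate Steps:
X = 0 (X = 0*6 = 0)
S = -37/15 (S = 5*(-⅓) - 4*⅕ = -5/3 - ⅘ = -37/15 ≈ -2.4667)
r(b, M) = 20 + M*b
r(X, S - 6) - 428 = (20 + (-37/15 - 6)*0) - 428 = (20 - 127/15*0) - 428 = (20 + 0) - 428 = 20 - 428 = -408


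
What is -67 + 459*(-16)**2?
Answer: 117437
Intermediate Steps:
-67 + 459*(-16)**2 = -67 + 459*256 = -67 + 117504 = 117437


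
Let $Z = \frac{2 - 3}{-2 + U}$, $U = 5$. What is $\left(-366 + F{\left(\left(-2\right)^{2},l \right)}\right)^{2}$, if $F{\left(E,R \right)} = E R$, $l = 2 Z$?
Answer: $\frac{1223236}{9} \approx 1.3592 \cdot 10^{5}$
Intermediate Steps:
$Z = - \frac{1}{3}$ ($Z = \frac{2 - 3}{-2 + 5} = - \frac{1}{3} \approx -0.33333$)
$l = - \frac{2}{3}$ ($l = 2 \left(- \frac{1}{3}\right) = - \frac{2}{3} \approx -0.66667$)
$\left(-366 + F{\left(\left(-2\right)^{2},l \right)}\right)^{2} = \left(-366 + \left(-2\right)^{2} \left(- \frac{2}{3}\right)\right)^{2} = \left(-366 + 4 \left(- \frac{2}{3}\right)\right)^{2} = \left(-366 - \frac{8}{3}\right)^{2} = \left(- \frac{1106}{3}\right)^{2} = \frac{1223236}{9}$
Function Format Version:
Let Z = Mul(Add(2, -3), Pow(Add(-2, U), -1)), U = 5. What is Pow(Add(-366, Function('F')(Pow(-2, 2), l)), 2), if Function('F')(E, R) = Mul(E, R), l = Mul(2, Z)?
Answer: Rational(1223236, 9) ≈ 1.3592e+5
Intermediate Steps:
Z = Rational(-1, 3) (Z = Mul(Add(2, -3), Pow(Add(-2, 5), -1)) = Mul(-1, Pow(3, -1)) = Mul(-1, Rational(1, 3)) = Rational(-1, 3) ≈ -0.33333)
l = Rational(-2, 3) (l = Mul(2, Rational(-1, 3)) = Rational(-2, 3) ≈ -0.66667)
Pow(Add(-366, Function('F')(Pow(-2, 2), l)), 2) = Pow(Add(-366, Mul(Pow(-2, 2), Rational(-2, 3))), 2) = Pow(Add(-366, Mul(4, Rational(-2, 3))), 2) = Pow(Add(-366, Rational(-8, 3)), 2) = Pow(Rational(-1106, 3), 2) = Rational(1223236, 9)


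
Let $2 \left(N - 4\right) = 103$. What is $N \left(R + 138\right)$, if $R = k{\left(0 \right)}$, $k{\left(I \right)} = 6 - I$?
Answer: $7992$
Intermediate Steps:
$R = 6$ ($R = 6 - 0 = 6 + 0 = 6$)
$N = \frac{111}{2}$ ($N = 4 + \frac{1}{2} \cdot 103 = 4 + \frac{103}{2} = \frac{111}{2} \approx 55.5$)
$N \left(R + 138\right) = \frac{111 \left(6 + 138\right)}{2} = \frac{111}{2} \cdot 144 = 7992$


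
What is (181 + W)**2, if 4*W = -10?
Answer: 127449/4 ≈ 31862.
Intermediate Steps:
W = -5/2 (W = (1/4)*(-10) = -5/2 ≈ -2.5000)
(181 + W)**2 = (181 - 5/2)**2 = (357/2)**2 = 127449/4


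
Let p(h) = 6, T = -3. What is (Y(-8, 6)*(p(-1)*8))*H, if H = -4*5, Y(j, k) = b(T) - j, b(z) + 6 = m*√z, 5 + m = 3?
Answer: -1920 + 1920*I*√3 ≈ -1920.0 + 3325.5*I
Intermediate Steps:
m = -2 (m = -5 + 3 = -2)
b(z) = -6 - 2*√z
Y(j, k) = -6 - j - 2*I*√3 (Y(j, k) = (-6 - 2*I*√3) - j = -6 - j - 2*I*√3)
H = -20
(Y(-8, 6)*(p(-1)*8))*H = ((-6 - 1*(-8) - 2*I*√3)*(6*8))*(-20) = ((-6 + 8 - 2*I*√3)*48)*(-20) = ((2 - 2*I*√3)*48)*(-20) = (96 - 96*I*√3)*(-20) = -1920 + 1920*I*√3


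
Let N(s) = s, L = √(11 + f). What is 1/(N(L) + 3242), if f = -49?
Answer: 1621/5255301 - I*√38/10510602 ≈ 0.00030845 - 5.8649e-7*I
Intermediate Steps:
L = I*√38 (L = √(11 - 49) = √(-38) = I*√38 ≈ 6.1644*I)
1/(N(L) + 3242) = 1/(I*√38 + 3242) = 1/(3242 + I*√38)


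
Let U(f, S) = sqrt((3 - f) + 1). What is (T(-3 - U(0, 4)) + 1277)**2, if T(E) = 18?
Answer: 1677025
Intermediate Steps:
U(f, S) = sqrt(4 - f)
(T(-3 - U(0, 4)) + 1277)**2 = (18 + 1277)**2 = 1295**2 = 1677025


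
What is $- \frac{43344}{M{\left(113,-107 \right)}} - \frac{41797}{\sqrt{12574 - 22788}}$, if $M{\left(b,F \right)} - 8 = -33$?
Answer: $\frac{43344}{25} + \frac{41797 i \sqrt{10214}}{10214} \approx 1733.8 + 413.57 i$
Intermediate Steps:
$M{\left(b,F \right)} = -25$ ($M{\left(b,F \right)} = 8 - 33 = -25$)
$- \frac{43344}{M{\left(113,-107 \right)}} - \frac{41797}{\sqrt{12574 - 22788}} = - \frac{43344}{-25} - \frac{41797}{\sqrt{12574 - 22788}} = \left(-43344\right) \left(- \frac{1}{25}\right) - \frac{41797}{\sqrt{-10214}} = \frac{43344}{25} - \frac{41797}{i \sqrt{10214}} = \frac{43344}{25} - 41797 \left(- \frac{i \sqrt{10214}}{10214}\right) = \frac{43344}{25} + \frac{41797 i \sqrt{10214}}{10214}$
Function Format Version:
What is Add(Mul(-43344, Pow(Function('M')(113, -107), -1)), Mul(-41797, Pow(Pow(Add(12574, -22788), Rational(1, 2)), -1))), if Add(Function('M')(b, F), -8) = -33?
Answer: Add(Rational(43344, 25), Mul(Rational(41797, 10214), I, Pow(10214, Rational(1, 2)))) ≈ Add(1733.8, Mul(413.57, I))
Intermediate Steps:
Function('M')(b, F) = -25 (Function('M')(b, F) = Add(8, -33) = -25)
Add(Mul(-43344, Pow(Function('M')(113, -107), -1)), Mul(-41797, Pow(Pow(Add(12574, -22788), Rational(1, 2)), -1))) = Add(Mul(-43344, Pow(-25, -1)), Mul(-41797, Pow(Pow(Add(12574, -22788), Rational(1, 2)), -1))) = Add(Mul(-43344, Rational(-1, 25)), Mul(-41797, Pow(Pow(-10214, Rational(1, 2)), -1))) = Add(Rational(43344, 25), Mul(-41797, Pow(Mul(I, Pow(10214, Rational(1, 2))), -1))) = Add(Rational(43344, 25), Mul(-41797, Mul(Rational(-1, 10214), I, Pow(10214, Rational(1, 2))))) = Add(Rational(43344, 25), Mul(Rational(41797, 10214), I, Pow(10214, Rational(1, 2))))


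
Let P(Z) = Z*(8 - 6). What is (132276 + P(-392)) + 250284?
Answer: 381776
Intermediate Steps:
P(Z) = 2*Z (P(Z) = Z*2 = 2*Z)
(132276 + P(-392)) + 250284 = (132276 + 2*(-392)) + 250284 = (132276 - 784) + 250284 = 131492 + 250284 = 381776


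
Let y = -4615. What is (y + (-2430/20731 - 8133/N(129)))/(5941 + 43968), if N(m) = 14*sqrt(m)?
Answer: -95675995/1034663479 - 2711*sqrt(129)/30045218 ≈ -0.093495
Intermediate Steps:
(y + (-2430/20731 - 8133/N(129)))/(5941 + 43968) = (-4615 + (-2430/20731 - 8133*sqrt(129)/1806))/(5941 + 43968) = (-4615 + (-2430*1/20731 - 2711*sqrt(129)/602))/49909 = (-4615 + (-2430/20731 - 2711*sqrt(129)/602))*(1/49909) = (-95675995/20731 - 2711*sqrt(129)/602)*(1/49909) = -95675995/1034663479 - 2711*sqrt(129)/30045218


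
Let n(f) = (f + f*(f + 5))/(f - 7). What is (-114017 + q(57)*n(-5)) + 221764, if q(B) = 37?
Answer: 1293149/12 ≈ 1.0776e+5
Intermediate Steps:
n(f) = (f + f*(5 + f))/(-7 + f)
(-114017 + q(57)*n(-5)) + 221764 = (-114017 + 37*(-5*(6 - 5)/(-7 - 5))) + 221764 = (-114017 + 37*(-5*1/(-12))) + 221764 = (-114017 + 37*(-5*(-1/12)*1)) + 221764 = (-114017 + 37*(5/12)) + 221764 = (-114017 + 185/12) + 221764 = -1368019/12 + 221764 = 1293149/12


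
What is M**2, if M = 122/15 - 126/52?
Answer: 4959529/152100 ≈ 32.607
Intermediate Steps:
M = 2227/390 (M = 122*(1/15) - 126*1/52 = 122/15 - 63/26 = 2227/390 ≈ 5.7103)
M**2 = (2227/390)**2 = 4959529/152100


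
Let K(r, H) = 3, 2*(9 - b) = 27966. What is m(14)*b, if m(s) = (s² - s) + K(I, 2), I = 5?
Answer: -2585190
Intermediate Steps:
b = -13974 (b = 9 - ½*27966 = 9 - 13983 = -13974)
m(s) = 3 + s² - s (m(s) = (s² - s) + 3 = 3 + s² - s)
m(14)*b = (3 + 14² - 1*14)*(-13974) = (3 + 196 - 14)*(-13974) = 185*(-13974) = -2585190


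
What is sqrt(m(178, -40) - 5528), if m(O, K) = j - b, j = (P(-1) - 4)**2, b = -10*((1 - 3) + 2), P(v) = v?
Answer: I*sqrt(5503) ≈ 74.182*I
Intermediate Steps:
b = 0 (b = -10*(-2 + 2) = -10*0 = 0)
j = 25 (j = (-1 - 4)**2 = (-5)**2 = 25)
m(O, K) = 25 (m(O, K) = 25 - 1*0 = 25 + 0 = 25)
sqrt(m(178, -40) - 5528) = sqrt(25 - 5528) = sqrt(-5503) = I*sqrt(5503)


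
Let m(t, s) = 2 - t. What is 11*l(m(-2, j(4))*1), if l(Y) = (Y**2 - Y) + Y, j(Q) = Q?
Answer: 176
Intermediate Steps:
l(Y) = Y**2
11*l(m(-2, j(4))*1) = 11*((2 - 1*(-2))*1)**2 = 11*((2 + 2)*1)**2 = 11*(4*1)**2 = 11*4**2 = 11*16 = 176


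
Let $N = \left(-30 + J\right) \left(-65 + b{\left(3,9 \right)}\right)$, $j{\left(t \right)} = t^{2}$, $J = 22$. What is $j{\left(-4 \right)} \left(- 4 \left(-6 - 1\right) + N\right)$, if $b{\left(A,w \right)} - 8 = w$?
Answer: $6592$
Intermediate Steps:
$b{\left(A,w \right)} = 8 + w$
$N = 384$ ($N = \left(-30 + 22\right) \left(-65 + \left(8 + 9\right)\right) = - 8 \left(-65 + 17\right) = \left(-8\right) \left(-48\right) = 384$)
$j{\left(-4 \right)} \left(- 4 \left(-6 - 1\right) + N\right) = \left(-4\right)^{2} \left(- 4 \left(-6 - 1\right) + 384\right) = 16 \left(\left(-4\right) \left(-7\right) + 384\right) = 16 \left(28 + 384\right) = 16 \cdot 412 = 6592$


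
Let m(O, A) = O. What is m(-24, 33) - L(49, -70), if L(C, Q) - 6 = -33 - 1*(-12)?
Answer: -9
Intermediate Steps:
L(C, Q) = -15 (L(C, Q) = 6 + (-33 - 1*(-12)) = 6 + (-33 + 12) = 6 - 21 = -15)
m(-24, 33) - L(49, -70) = -24 - 1*(-15) = -24 + 15 = -9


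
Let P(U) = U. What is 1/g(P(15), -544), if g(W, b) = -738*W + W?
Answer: -1/11055 ≈ -9.0457e-5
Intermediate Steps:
g(W, b) = -737*W
1/g(P(15), -544) = 1/(-737*15) = 1/(-11055) = -1/11055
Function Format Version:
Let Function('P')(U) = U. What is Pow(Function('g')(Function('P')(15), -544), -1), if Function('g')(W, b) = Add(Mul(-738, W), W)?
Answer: Rational(-1, 11055) ≈ -9.0457e-5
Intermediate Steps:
Function('g')(W, b) = Mul(-737, W)
Pow(Function('g')(Function('P')(15), -544), -1) = Pow(Mul(-737, 15), -1) = Pow(-11055, -1) = Rational(-1, 11055)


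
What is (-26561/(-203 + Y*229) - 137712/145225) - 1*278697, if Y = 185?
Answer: -1706464831220219/6122976450 ≈ -2.7870e+5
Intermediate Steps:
(-26561/(-203 + Y*229) - 137712/145225) - 1*278697 = (-26561/(-203 + 185*229) - 137712/145225) - 1*278697 = (-26561/(-203 + 42365) - 137712*1/145225) - 278697 = (-26561/42162 - 137712/145225) - 278697 = -9663534569/6122976450 - 278697 = -1706464831220219/6122976450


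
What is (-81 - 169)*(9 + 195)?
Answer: -51000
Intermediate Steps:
(-81 - 169)*(9 + 195) = -250*204 = -51000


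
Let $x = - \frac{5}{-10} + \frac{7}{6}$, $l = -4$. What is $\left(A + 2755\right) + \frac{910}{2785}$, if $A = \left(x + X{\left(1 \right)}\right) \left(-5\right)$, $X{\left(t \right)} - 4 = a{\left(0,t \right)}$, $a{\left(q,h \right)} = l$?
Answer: $\frac{4590226}{1671} \approx 2747.0$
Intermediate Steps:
$a{\left(q,h \right)} = -4$
$X{\left(t \right)} = 0$ ($X{\left(t \right)} = 4 - 4 = 0$)
$x = \frac{5}{3}$ ($x = \left(-5\right) \left(- \frac{1}{10}\right) + 7 \cdot \frac{1}{6} = \frac{1}{2} + \frac{7}{6} = \frac{5}{3} \approx 1.6667$)
$A = - \frac{25}{3}$ ($A = \left(\frac{5}{3} + 0\right) \left(-5\right) = \frac{5}{3} \left(-5\right) = - \frac{25}{3} \approx -8.3333$)
$\left(A + 2755\right) + \frac{910}{2785} = \left(- \frac{25}{3} + 2755\right) + \frac{910}{2785} = \frac{8240}{3} + 910 \cdot \frac{1}{2785} = \frac{8240}{3} + \frac{182}{557} = \frac{4590226}{1671}$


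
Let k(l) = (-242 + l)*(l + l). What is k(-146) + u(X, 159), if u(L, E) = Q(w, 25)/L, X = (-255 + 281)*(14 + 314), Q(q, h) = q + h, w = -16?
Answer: 966188297/8528 ≈ 1.1330e+5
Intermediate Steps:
Q(q, h) = h + q
X = 8528 (X = 26*328 = 8528)
u(L, E) = 9/L (u(L, E) = (25 - 16)/L = 9/L)
k(l) = 2*l*(-242 + l) (k(l) = (-242 + l)*(2*l) = 2*l*(-242 + l))
k(-146) + u(X, 159) = 2*(-146)*(-242 - 146) + 9/8528 = 2*(-146)*(-388) + 9*(1/8528) = 113296 + 9/8528 = 966188297/8528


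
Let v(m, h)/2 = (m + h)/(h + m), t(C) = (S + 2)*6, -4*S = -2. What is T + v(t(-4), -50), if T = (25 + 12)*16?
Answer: 594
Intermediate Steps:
S = ½ (S = -¼*(-2) = ½ ≈ 0.50000)
t(C) = 15 (t(C) = (½ + 2)*6 = (5/2)*6 = 15)
T = 592 (T = 37*16 = 592)
v(m, h) = 2 (v(m, h) = 2*((m + h)/(h + m)) = 2*((h + m)/(h + m)) = 2*1 = 2)
T + v(t(-4), -50) = 592 + 2 = 594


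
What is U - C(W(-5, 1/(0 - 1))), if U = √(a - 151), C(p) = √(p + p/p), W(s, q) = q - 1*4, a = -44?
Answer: I*(-2 + √195) ≈ 11.964*I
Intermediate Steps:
W(s, q) = -4 + q (W(s, q) = q - 4 = -4 + q)
C(p) = √(1 + p) (C(p) = √(p + 1) = √(1 + p))
U = I*√195 (U = √(-44 - 151) = √(-195) = I*√195 ≈ 13.964*I)
U - C(W(-5, 1/(0 - 1))) = I*√195 - √(1 + (-4 + 1/(0 - 1))) = I*√195 - √(1 + (-4 + 1/(-1))) = I*√195 - √(1 + (-4 - 1)) = I*√195 - √(1 - 5) = I*√195 - √(-4) = I*√195 - 2*I = -2*I + I*√195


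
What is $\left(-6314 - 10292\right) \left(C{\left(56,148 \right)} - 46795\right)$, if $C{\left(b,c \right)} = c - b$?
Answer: $775550018$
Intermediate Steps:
$\left(-6314 - 10292\right) \left(C{\left(56,148 \right)} - 46795\right) = \left(-6314 - 10292\right) \left(\left(148 - 56\right) - 46795\right) = - 16606 \left(\left(148 - 56\right) - 46795\right) = - 16606 \left(92 - 46795\right) = \left(-16606\right) \left(-46703\right) = 775550018$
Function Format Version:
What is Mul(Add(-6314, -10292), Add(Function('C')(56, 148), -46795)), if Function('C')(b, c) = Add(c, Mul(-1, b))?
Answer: 775550018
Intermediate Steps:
Mul(Add(-6314, -10292), Add(Function('C')(56, 148), -46795)) = Mul(Add(-6314, -10292), Add(Add(148, Mul(-1, 56)), -46795)) = Mul(-16606, Add(Add(148, -56), -46795)) = Mul(-16606, Add(92, -46795)) = Mul(-16606, -46703) = 775550018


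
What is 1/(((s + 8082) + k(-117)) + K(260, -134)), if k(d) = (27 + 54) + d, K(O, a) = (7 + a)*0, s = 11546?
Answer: 1/19592 ≈ 5.1041e-5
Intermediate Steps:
K(O, a) = 0
k(d) = 81 + d
1/(((s + 8082) + k(-117)) + K(260, -134)) = 1/(((11546 + 8082) + (81 - 117)) + 0) = 1/((19628 - 36) + 0) = 1/(19592 + 0) = 1/19592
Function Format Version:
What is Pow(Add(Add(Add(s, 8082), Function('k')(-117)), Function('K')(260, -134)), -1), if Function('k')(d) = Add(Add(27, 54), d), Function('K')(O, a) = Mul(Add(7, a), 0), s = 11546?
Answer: Rational(1, 19592) ≈ 5.1041e-5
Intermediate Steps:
Function('K')(O, a) = 0
Function('k')(d) = Add(81, d)
Pow(Add(Add(Add(s, 8082), Function('k')(-117)), Function('K')(260, -134)), -1) = Pow(Add(Add(Add(11546, 8082), Add(81, -117)), 0), -1) = Pow(Add(Add(19628, -36), 0), -1) = Pow(Add(19592, 0), -1) = Pow(19592, -1) = Rational(1, 19592)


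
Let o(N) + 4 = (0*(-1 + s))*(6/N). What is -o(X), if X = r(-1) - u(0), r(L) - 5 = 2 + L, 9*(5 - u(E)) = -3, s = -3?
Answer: 4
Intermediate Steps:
u(E) = 16/3 (u(E) = 5 - ⅑*(-3) = 5 + ⅓ = 16/3)
r(L) = 7 + L (r(L) = 5 + (2 + L) = 7 + L)
X = ⅔ (X = (7 - 1) - 1*16/3 = 6 - 16/3 = ⅔ ≈ 0.66667)
o(N) = -4 (o(N) = -4 + (0*(-1 - 3))*(6/N) = -4 + (0*(-4))*(6/N) = -4 + 0*(6/N) = -4 + 0 = -4)
-o(X) = -1*(-4) = 4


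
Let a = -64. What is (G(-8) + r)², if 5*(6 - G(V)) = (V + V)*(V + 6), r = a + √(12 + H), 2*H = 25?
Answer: 208593/50 - 2254*√2/5 ≈ 3534.3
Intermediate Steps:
H = 25/2 (H = (½)*25 = 25/2 ≈ 12.500)
r = -64 + 7*√2/2 (r = -64 + √(12 + 25/2) = -64 + √(49/2) = -64 + 7*√2/2 ≈ -59.050)
G(V) = 6 - 2*V*(6 + V)/5 (G(V) = 6 - (V + V)*(V + 6)/5 = 6 - 2*V*(6 + V)/5)
(G(-8) + r)² = ((6 - 12/5*(-8) - ⅖*(-8)²) + (-64 + 7*√2/2))² = ((6 + 96/5 - ⅖*64) + (-64 + 7*√2/2))² = ((6 + 96/5 - 128/5) + (-64 + 7*√2/2))² = (-⅖ + (-64 + 7*√2/2))² = (-322/5 + 7*√2/2)²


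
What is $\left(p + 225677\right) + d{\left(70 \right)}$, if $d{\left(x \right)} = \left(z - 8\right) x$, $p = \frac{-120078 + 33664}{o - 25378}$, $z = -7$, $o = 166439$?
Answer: $\frac{31686022833}{141061} \approx 2.2463 \cdot 10^{5}$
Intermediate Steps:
$p = - \frac{86414}{141061}$ ($p = \frac{-120078 + 33664}{166439 - 25378} = - \frac{86414}{141061} \approx -0.6126$)
$d{\left(x \right)} = - 15 x$ ($d{\left(x \right)} = \left(-7 - 8\right) x = - 15 x$)
$\left(p + 225677\right) + d{\left(70 \right)} = \left(- \frac{86414}{141061} + 225677\right) - 1050 = \frac{31834136883}{141061} - 1050 = \frac{31686022833}{141061}$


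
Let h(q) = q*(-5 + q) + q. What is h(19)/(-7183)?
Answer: -285/7183 ≈ -0.039677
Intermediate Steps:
h(q) = q + q*(-5 + q)
h(19)/(-7183) = (19*(-4 + 19))/(-7183) = (19*15)*(-1/7183) = 285*(-1/7183) = -285/7183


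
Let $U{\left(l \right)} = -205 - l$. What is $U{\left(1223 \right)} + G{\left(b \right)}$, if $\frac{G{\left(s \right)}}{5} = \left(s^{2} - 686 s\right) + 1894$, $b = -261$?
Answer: $1243877$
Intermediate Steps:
$G{\left(s \right)} = 9470 - 3430 s + 5 s^{2}$ ($G{\left(s \right)} = 5 \left(\left(s^{2} - 686 s\right) + 1894\right) = 5 \left(1894 + s^{2} - 686 s\right) = 9470 - 3430 s + 5 s^{2}$)
$U{\left(1223 \right)} + G{\left(b \right)} = \left(-205 - 1223\right) + \left(9470 - -895230 + 5 \left(-261\right)^{2}\right) = \left(-205 - 1223\right) + \left(9470 + 895230 + 5 \cdot 68121\right) = -1428 + \left(9470 + 895230 + 340605\right) = -1428 + 1245305 = 1243877$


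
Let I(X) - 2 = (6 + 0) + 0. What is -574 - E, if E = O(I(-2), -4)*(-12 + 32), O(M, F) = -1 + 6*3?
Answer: -914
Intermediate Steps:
I(X) = 8 (I(X) = 2 + ((6 + 0) + 0) = 2 + (6 + 0) = 2 + 6 = 8)
O(M, F) = 17 (O(M, F) = -1 + 18 = 17)
E = 340 (E = 17*(-12 + 32) = 17*20 = 340)
-574 - E = -574 - 1*340 = -574 - 340 = -914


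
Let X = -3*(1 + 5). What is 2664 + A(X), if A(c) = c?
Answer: 2646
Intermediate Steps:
X = -18 (X = -3*6 = -18)
2664 + A(X) = 2664 - 18 = 2646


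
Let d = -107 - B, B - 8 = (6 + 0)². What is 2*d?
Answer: -302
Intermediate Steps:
B = 44 (B = 8 + (6 + 0)² = 8 + 6² = 8 + 36 = 44)
d = -151 (d = -107 - 1*44 = -107 - 44 = -151)
2*d = 2*(-151) = -302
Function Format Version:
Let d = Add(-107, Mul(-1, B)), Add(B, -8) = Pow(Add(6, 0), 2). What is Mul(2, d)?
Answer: -302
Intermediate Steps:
B = 44 (B = Add(8, Pow(Add(6, 0), 2)) = Add(8, Pow(6, 2)) = Add(8, 36) = 44)
d = -151 (d = Add(-107, Mul(-1, 44)) = Add(-107, -44) = -151)
Mul(2, d) = Mul(2, -151) = -302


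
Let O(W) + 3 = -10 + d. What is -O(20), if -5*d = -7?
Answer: 58/5 ≈ 11.600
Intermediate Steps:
d = 7/5 (d = -1/5*(-7) = 7/5 ≈ 1.4000)
O(W) = -58/5 (O(W) = -3 + (-10 + 7/5) = -3 - 43/5 = -58/5)
-O(20) = -1*(-58/5) = 58/5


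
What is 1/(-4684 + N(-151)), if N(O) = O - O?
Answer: -1/4684 ≈ -0.00021349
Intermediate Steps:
N(O) = 0
1/(-4684 + N(-151)) = 1/(-4684 + 0) = 1/(-4684) = -1/4684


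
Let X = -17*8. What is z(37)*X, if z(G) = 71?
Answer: -9656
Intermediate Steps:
X = -136
z(37)*X = 71*(-136) = -9656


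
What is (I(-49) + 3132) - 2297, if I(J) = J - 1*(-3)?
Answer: 789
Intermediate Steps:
I(J) = 3 + J (I(J) = J + 3 = 3 + J)
(I(-49) + 3132) - 2297 = ((3 - 49) + 3132) - 2297 = (-46 + 3132) - 2297 = 3086 - 2297 = 789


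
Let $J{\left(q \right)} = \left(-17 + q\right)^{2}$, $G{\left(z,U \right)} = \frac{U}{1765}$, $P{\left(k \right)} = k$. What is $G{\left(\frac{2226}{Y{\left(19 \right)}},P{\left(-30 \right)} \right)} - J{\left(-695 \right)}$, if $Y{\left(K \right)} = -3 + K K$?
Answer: $- \frac{178951238}{353} \approx -5.0694 \cdot 10^{5}$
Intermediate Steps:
$Y{\left(K \right)} = -3 + K^{2}$
$G{\left(z,U \right)} = \frac{U}{1765}$ ($G{\left(z,U \right)} = U \frac{1}{1765} = \frac{U}{1765}$)
$G{\left(\frac{2226}{Y{\left(19 \right)}},P{\left(-30 \right)} \right)} - J{\left(-695 \right)} = \frac{1}{1765} \left(-30\right) - \left(-17 - 695\right)^{2} = - \frac{6}{353} - \left(-712\right)^{2} = - \frac{6}{353} - 506944 = - \frac{178951238}{353}$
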